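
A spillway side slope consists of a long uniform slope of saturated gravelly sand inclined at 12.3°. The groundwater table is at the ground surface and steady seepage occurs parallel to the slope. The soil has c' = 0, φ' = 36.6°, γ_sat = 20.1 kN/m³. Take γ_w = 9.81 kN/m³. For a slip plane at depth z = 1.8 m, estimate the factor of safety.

With seepage parallel to the slope and the water table at the surface, the effective normal stress on the slip plane uses the buoyant unit weight γ' = γ_sat − γ_w while the driving shear stress uses γ_sat:
FS = [c' + γ' z cos²β tanφ'] / [γ_sat z sinβ cosβ]
(For c' = 0 this reduces to FS = (γ'/γ_sat)·tanφ'/tanβ.)
γ' = 20.1 − 9.81 = 10.29 kN/m³
Numerator = 0.0 + 10.29·1.8·cos²12.3°·tan36.6° = 0.0 + 10.29·1.8·0.9546·0.7427 = 13.131 kPa
Denominator = 20.1·1.8·sin12.3°·cos12.3° = 20.1·1.8·0.2130·0.9770 = 7.531 kPa
FS = 13.131 / 7.531 = 1.744

FS = 1.74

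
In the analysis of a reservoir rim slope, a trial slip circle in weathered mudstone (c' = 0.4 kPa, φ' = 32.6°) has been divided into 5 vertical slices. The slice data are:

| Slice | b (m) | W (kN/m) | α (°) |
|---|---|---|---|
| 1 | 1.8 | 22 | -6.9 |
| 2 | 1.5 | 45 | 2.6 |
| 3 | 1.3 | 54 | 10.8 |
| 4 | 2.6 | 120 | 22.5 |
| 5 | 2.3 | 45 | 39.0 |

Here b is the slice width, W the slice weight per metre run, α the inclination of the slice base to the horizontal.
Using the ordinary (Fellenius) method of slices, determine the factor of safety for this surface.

Ordinary method of slices: FS = Σ[c'·Δl_i + (W_i cosα_i)·tanφ'] / Σ W_i sinα_i, with Δl_i = b_i / cosα_i.
Slice 1: Δl = 1.8/cos(-6.9°) = 1.813 m; N'_1 = 22·cos(-6.9°) = 21.8; c'Δl = 0.73; W sinα = -2.6
Slice 2: Δl = 1.5/cos2.6° = 1.502 m; N'_2 = 45·cos2.6° = 45.0; c'Δl = 0.60; W sinα = 2.0
Slice 3: Δl = 1.3/cos10.8° = 1.323 m; N'_3 = 54·cos10.8° = 53.0; c'Δl = 0.53; W sinα = 10.1
Slice 4: Δl = 2.6/cos22.5° = 2.814 m; N'_4 = 120·cos22.5° = 110.9; c'Δl = 1.13; W sinα = 45.9
Slice 5: Δl = 2.3/cos39.0° = 2.960 m; N'_5 = 45·cos39.0° = 35.0; c'Δl = 1.18; W sinα = 28.3
Σc'Δl = 4.2 kN/m; ΣN' = 265.7 kN/m; ΣW sinα = 83.8 kN/m
Resisting = 4.2 + 265.7·tan32.6° = 4.2 + 169.9 = 174.1 kN/m
FS = 174.1 / 83.8 = 2.078

FS = 2.08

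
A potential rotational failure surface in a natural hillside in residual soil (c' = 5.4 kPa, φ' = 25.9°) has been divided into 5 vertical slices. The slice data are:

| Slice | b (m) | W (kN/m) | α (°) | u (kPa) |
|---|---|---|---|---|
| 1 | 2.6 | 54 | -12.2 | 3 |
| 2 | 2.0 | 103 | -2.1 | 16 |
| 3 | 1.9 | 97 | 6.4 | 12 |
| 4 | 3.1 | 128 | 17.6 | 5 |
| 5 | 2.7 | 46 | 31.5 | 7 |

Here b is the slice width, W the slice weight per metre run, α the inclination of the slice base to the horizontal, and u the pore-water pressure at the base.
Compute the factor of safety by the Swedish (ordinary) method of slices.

FS = 3.80

Ordinary method of slices: FS = Σ[c'·Δl_i + (W_i cosα_i − u_i·Δl_i)·tanφ'] / Σ W_i sinα_i, with Δl_i = b_i / cosα_i.
Slice 1: Δl = 2.6/cos(-12.2°) = 2.660 m; N'_1 = 54·cos(-12.2°) − 3·2.660 = 44.8; c'Δl = 14.36; W sinα = -11.4
Slice 2: Δl = 2.0/cos(-2.1°) = 2.001 m; N'_2 = 103·cos(-2.1°) − 16·2.001 = 70.9; c'Δl = 10.81; W sinα = -3.8
Slice 3: Δl = 1.9/cos6.4° = 1.912 m; N'_3 = 97·cos6.4° − 12·1.912 = 73.5; c'Δl = 10.32; W sinα = 10.8
Slice 4: Δl = 3.1/cos17.6° = 3.252 m; N'_4 = 128·cos17.6° − 5·3.252 = 105.7; c'Δl = 17.56; W sinα = 38.7
Slice 5: Δl = 2.7/cos31.5° = 3.167 m; N'_5 = 46·cos31.5° − 7·3.167 = 17.1; c'Δl = 17.10; W sinα = 24.0
Σc'Δl = 70.2 kN/m; ΣN' = 312.0 kN/m; ΣW sinα = 58.4 kN/m
Resisting = 70.2 + 312.0·tan25.9° = 70.2 + 151.5 = 221.6 kN/m
FS = 221.6 / 58.4 = 3.797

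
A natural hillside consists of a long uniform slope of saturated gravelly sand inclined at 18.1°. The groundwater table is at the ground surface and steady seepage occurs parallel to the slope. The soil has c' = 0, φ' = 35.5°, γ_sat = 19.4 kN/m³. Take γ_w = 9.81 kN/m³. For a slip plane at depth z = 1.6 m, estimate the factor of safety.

FS = 1.08

With seepage parallel to the slope and the water table at the surface, the effective normal stress on the slip plane uses the buoyant unit weight γ' = γ_sat − γ_w while the driving shear stress uses γ_sat:
FS = [c' + γ' z cos²β tanφ'] / [γ_sat z sinβ cosβ]
(For c' = 0 this reduces to FS = (γ'/γ_sat)·tanφ'/tanβ.)
γ' = 19.4 − 9.81 = 9.59 kN/m³
Numerator = 0.0 + 9.59·1.6·cos²18.1°·tan35.5° = 0.0 + 9.59·1.6·0.9035·0.7133 = 9.888 kPa
Denominator = 19.4·1.6·sin18.1°·cos18.1° = 19.4·1.6·0.3107·0.9505 = 9.166 kPa
FS = 9.888 / 9.166 = 1.079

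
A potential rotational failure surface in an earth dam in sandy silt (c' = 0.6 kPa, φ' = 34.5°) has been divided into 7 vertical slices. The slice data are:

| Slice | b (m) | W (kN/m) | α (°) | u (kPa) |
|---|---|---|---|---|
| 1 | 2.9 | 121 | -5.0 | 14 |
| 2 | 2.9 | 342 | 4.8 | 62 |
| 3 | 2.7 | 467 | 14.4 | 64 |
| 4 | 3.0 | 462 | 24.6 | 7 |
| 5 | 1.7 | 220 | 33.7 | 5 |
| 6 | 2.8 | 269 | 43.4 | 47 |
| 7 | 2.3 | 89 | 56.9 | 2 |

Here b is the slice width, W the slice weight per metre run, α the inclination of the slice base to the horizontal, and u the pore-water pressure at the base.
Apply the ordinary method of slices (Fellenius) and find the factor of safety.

Ordinary method of slices: FS = Σ[c'·Δl_i + (W_i cosα_i − u_i·Δl_i)·tanφ'] / Σ W_i sinα_i, with Δl_i = b_i / cosα_i.
Slice 1: Δl = 2.9/cos(-5.0°) = 2.911 m; N'_1 = 121·cos(-5.0°) − 14·2.911 = 79.8; c'Δl = 1.75; W sinα = -10.5
Slice 2: Δl = 2.9/cos4.8° = 2.910 m; N'_2 = 342·cos4.8° − 62·2.910 = 160.4; c'Δl = 1.75; W sinα = 28.6
Slice 3: Δl = 2.7/cos14.4° = 2.788 m; N'_3 = 467·cos14.4° − 64·2.788 = 273.9; c'Δl = 1.67; W sinα = 116.1
Slice 4: Δl = 3.0/cos24.6° = 3.299 m; N'_4 = 462·cos24.6° − 7·3.299 = 397.0; c'Δl = 1.98; W sinα = 192.3
Slice 5: Δl = 1.7/cos33.7° = 2.043 m; N'_5 = 220·cos33.7° − 5·2.043 = 172.8; c'Δl = 1.23; W sinα = 122.1
Slice 6: Δl = 2.8/cos43.4° = 3.854 m; N'_6 = 269·cos43.4° − 47·3.854 = 14.3; c'Δl = 2.31; W sinα = 184.8
Slice 7: Δl = 2.3/cos56.9° = 4.212 m; N'_7 = 89·cos56.9° − 2·4.212 = 40.2; c'Δl = 2.53; W sinα = 74.6
Σc'Δl = 13.2 kN/m; ΣN' = 1138.4 kN/m; ΣW sinα = 708.0 kN/m
Resisting = 13.2 + 1138.4·tan34.5° = 13.2 + 782.4 = 795.6 kN/m
FS = 795.6 / 708.0 = 1.124

FS = 1.12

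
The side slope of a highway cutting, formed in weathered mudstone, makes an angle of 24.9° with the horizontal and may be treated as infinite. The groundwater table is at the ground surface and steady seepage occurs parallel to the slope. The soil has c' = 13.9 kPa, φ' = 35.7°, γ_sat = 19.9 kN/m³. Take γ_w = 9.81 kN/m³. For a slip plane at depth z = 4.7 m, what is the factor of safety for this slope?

With seepage parallel to the slope and the water table at the surface, the effective normal stress on the slip plane uses the buoyant unit weight γ' = γ_sat − γ_w while the driving shear stress uses γ_sat:
FS = [c' + γ' z cos²β tanφ'] / [γ_sat z sinβ cosβ]
γ' = 19.9 − 9.81 = 10.09 kN/m³
Numerator = 13.9 + 10.09·4.7·cos²24.9°·tan35.7° = 13.9 + 10.09·4.7·0.8227·0.7186 = 41.936 kPa
Denominator = 19.9·4.7·sin24.9°·cos24.9° = 19.9·4.7·0.4210·0.9070 = 35.719 kPa
FS = 41.936 / 35.719 = 1.174

FS = 1.17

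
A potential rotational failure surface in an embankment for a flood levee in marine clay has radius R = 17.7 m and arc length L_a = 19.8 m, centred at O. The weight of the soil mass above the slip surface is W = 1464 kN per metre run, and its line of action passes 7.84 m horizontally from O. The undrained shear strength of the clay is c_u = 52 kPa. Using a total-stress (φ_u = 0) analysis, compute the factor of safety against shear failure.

Taking moments about the centre O, the resisting moment is provided by the undrained shear strength acting along the arc:
M_R = c_u·L_a·R = 52·19.80·17.7 = 18223.9 kN·m/m
M_D = W·d = 1464·7.84 = 11477.8 kN·m/m
FS = M_R / M_D = 18223.9 / 11477.8 = 1.588

FS = 1.59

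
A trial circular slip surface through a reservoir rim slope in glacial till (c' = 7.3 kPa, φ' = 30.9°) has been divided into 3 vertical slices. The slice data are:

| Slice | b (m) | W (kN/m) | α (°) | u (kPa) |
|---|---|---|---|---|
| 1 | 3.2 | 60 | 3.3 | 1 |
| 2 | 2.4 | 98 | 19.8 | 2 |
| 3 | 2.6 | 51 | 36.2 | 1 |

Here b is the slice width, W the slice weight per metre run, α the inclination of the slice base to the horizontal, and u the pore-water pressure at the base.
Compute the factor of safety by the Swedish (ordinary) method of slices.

Ordinary method of slices: FS = Σ[c'·Δl_i + (W_i cosα_i − u_i·Δl_i)·tanφ'] / Σ W_i sinα_i, with Δl_i = b_i / cosα_i.
Slice 1: Δl = 3.2/cos3.3° = 3.205 m; N'_1 = 60·cos3.3° − 1·3.205 = 56.7; c'Δl = 23.40; W sinα = 3.5
Slice 2: Δl = 2.4/cos19.8° = 2.551 m; N'_2 = 98·cos19.8° − 2·2.551 = 87.1; c'Δl = 18.62; W sinα = 33.2
Slice 3: Δl = 2.6/cos36.2° = 3.222 m; N'_3 = 51·cos36.2° − 1·3.222 = 37.9; c'Δl = 23.52; W sinα = 30.1
Σc'Δl = 65.5 kN/m; ΣN' = 181.7 kN/m; ΣW sinα = 66.8 kN/m
Resisting = 65.5 + 181.7·tan30.9° = 65.5 + 108.8 = 174.3 kN/m
FS = 174.3 / 66.8 = 2.610

FS = 2.61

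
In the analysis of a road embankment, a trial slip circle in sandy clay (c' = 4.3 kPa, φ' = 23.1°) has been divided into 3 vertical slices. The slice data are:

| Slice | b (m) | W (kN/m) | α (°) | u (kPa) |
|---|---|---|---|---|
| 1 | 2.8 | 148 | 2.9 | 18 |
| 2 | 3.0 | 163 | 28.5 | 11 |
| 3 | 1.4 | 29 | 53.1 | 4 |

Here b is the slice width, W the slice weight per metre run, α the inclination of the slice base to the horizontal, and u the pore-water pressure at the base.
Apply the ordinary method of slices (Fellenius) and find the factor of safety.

FS = 1.17

Ordinary method of slices: FS = Σ[c'·Δl_i + (W_i cosα_i − u_i·Δl_i)·tanφ'] / Σ W_i sinα_i, with Δl_i = b_i / cosα_i.
Slice 1: Δl = 2.8/cos2.9° = 2.804 m; N'_1 = 148·cos2.9° − 18·2.804 = 97.3; c'Δl = 12.06; W sinα = 7.5
Slice 2: Δl = 3.0/cos28.5° = 3.414 m; N'_2 = 163·cos28.5° − 11·3.414 = 105.7; c'Δl = 14.68; W sinα = 77.8
Slice 3: Δl = 1.4/cos53.1° = 2.332 m; N'_3 = 29·cos53.1° − 4·2.332 = 8.1; c'Δl = 10.03; W sinα = 23.2
Σc'Δl = 36.8 kN/m; ΣN' = 211.1 kN/m; ΣW sinα = 108.5 kN/m
Resisting = 36.8 + 211.1·tan23.1° = 36.8 + 90.1 = 126.8 kN/m
FS = 126.8 / 108.5 = 1.169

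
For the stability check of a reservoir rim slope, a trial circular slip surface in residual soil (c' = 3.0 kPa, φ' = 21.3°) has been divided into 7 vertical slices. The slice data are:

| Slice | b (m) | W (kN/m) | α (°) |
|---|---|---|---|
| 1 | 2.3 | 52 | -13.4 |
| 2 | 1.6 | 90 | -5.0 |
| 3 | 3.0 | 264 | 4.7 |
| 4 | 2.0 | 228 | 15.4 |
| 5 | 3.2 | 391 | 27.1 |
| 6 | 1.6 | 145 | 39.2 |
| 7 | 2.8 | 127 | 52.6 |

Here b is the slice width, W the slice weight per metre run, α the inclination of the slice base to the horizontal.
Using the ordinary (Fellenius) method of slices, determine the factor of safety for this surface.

FS = 1.18

Ordinary method of slices: FS = Σ[c'·Δl_i + (W_i cosα_i)·tanφ'] / Σ W_i sinα_i, with Δl_i = b_i / cosα_i.
Slice 1: Δl = 2.3/cos(-13.4°) = 2.364 m; N'_1 = 52·cos(-13.4°) = 50.6; c'Δl = 7.09; W sinα = -12.1
Slice 2: Δl = 1.6/cos(-5.0°) = 1.606 m; N'_2 = 90·cos(-5.0°) = 89.7; c'Δl = 4.82; W sinα = -7.8
Slice 3: Δl = 3.0/cos4.7° = 3.010 m; N'_3 = 264·cos4.7° = 263.1; c'Δl = 9.03; W sinα = 21.6
Slice 4: Δl = 2.0/cos15.4° = 2.074 m; N'_4 = 228·cos15.4° = 219.8; c'Δl = 6.22; W sinα = 60.5
Slice 5: Δl = 3.2/cos27.1° = 3.595 m; N'_5 = 391·cos27.1° = 348.1; c'Δl = 10.78; W sinα = 178.1
Slice 6: Δl = 1.6/cos39.2° = 2.065 m; N'_6 = 145·cos39.2° = 112.4; c'Δl = 6.19; W sinα = 91.6
Slice 7: Δl = 2.8/cos52.6° = 4.610 m; N'_7 = 127·cos52.6° = 77.1; c'Δl = 13.83; W sinα = 100.9
Σc'Δl = 58.0 kN/m; ΣN' = 1160.7 kN/m; ΣW sinα = 432.9 kN/m
Resisting = 58.0 + 1160.7·tan21.3° = 58.0 + 452.6 = 510.5 kN/m
FS = 510.5 / 432.9 = 1.179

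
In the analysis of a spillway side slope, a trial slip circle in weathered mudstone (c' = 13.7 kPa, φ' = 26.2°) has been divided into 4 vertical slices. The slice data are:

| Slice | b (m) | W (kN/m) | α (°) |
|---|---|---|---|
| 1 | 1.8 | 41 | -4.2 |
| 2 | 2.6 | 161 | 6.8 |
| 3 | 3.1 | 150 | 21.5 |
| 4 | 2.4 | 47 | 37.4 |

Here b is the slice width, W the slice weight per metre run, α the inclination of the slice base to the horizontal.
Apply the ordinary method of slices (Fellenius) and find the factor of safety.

Ordinary method of slices: FS = Σ[c'·Δl_i + (W_i cosα_i)·tanφ'] / Σ W_i sinα_i, with Δl_i = b_i / cosα_i.
Slice 1: Δl = 1.8/cos(-4.2°) = 1.805 m; N'_1 = 41·cos(-4.2°) = 40.9; c'Δl = 24.73; W sinα = -3.0
Slice 2: Δl = 2.6/cos6.8° = 2.618 m; N'_2 = 161·cos6.8° = 159.9; c'Δl = 35.87; W sinα = 19.1
Slice 3: Δl = 3.1/cos21.5° = 3.332 m; N'_3 = 150·cos21.5° = 139.6; c'Δl = 45.65; W sinα = 55.0
Slice 4: Δl = 2.4/cos37.4° = 3.021 m; N'_4 = 47·cos37.4° = 37.3; c'Δl = 41.39; W sinα = 28.5
Σc'Δl = 147.6 kN/m; ΣN' = 377.7 kN/m; ΣW sinα = 99.6 kN/m
Resisting = 147.6 + 377.7·tan26.2° = 147.6 + 185.8 = 333.5 kN/m
FS = 333.5 / 99.6 = 3.349

FS = 3.35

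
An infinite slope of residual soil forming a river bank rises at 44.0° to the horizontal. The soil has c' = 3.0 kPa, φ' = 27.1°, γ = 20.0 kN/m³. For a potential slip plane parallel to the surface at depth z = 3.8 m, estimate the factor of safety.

FS = 0.61

For an infinite slope with a slip plane parallel to the surface (no pore pressure): FS = [c' + γz cos²β tanφ'] / [γz sinβ cosβ].
γz = 20.0·3.8 = 76.00 kN/m²
Numerator = 3.0 + 76.00·cos²44.0°·tan27.1° = 3.0 + 76.00·0.5174·0.5117 = 23.124 kPa
Denominator = 76.00·sin44.0°·cos44.0° = 76.00·0.6947·0.7193 = 37.977 kPa
FS = 23.124 / 37.977 = 0.609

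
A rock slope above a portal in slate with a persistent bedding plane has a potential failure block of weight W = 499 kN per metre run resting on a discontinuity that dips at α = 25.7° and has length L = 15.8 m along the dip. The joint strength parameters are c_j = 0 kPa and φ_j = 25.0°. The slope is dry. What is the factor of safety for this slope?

FS = 0.97

Resolving the block weight along and normal to the plane and applying the Mohr–Coulomb strength on the joint:
N' = W cosα = 499·cos25.7° = 449.6 kN/m
Driving force T = W sinα = 499·sin25.7° = 216.4 kN/m
Resisting force R = c_j·L + N'·tanφ_j = 0·15.8 + 449.6·tan25.0° = 0.0 + 209.7 = 209.7 kN/m
FS = R / T = 209.7 / 216.4 = 0.969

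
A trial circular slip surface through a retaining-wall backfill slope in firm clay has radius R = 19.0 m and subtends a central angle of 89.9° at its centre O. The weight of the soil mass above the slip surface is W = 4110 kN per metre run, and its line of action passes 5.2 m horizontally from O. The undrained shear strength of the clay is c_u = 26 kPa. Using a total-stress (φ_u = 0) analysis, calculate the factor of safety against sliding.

FS = 0.69

Taking moments about the centre O, the resisting moment is provided by the undrained shear strength acting along the arc:
Arc length L_a = R·θ = 19.0·(89.9°·π/180) = 19.0·1.5691 = 29.81 m
M_R = c_u·L_a·R = 26·29.81·19.0 = 14727.1 kN·m/m
M_D = W·d = 4110·5.2 = 21372.0 kN·m/m
FS = M_R / M_D = 14727.1 / 21372.0 = 0.689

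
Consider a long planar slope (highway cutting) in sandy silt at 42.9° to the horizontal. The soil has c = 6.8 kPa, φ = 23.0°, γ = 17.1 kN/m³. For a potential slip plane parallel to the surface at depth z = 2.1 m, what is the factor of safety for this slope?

For an infinite slope with a slip plane parallel to the surface (no pore pressure): FS = [c + γz cos²β tanφ] / [γz sinβ cosβ].
γz = 17.1·2.1 = 35.91 kN/m²
Numerator = 6.8 + 35.91·cos²42.9°·tan23.0° = 6.8 + 35.91·0.5366·0.4245 = 14.980 kPa
Denominator = 35.91·sin42.9°·cos42.9° = 35.91·0.6807·0.7325 = 17.907 kPa
FS = 14.980 / 17.907 = 0.837

FS = 0.84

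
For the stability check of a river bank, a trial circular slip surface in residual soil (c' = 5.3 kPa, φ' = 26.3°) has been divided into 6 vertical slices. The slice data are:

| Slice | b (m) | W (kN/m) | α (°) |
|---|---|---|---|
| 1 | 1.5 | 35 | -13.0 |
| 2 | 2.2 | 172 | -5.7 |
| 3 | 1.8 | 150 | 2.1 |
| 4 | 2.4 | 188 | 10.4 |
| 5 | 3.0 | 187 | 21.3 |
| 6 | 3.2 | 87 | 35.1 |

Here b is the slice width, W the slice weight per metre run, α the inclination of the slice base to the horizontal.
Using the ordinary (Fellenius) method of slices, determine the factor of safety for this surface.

FS = 3.54

Ordinary method of slices: FS = Σ[c'·Δl_i + (W_i cosα_i)·tanφ'] / Σ W_i sinα_i, with Δl_i = b_i / cosα_i.
Slice 1: Δl = 1.5/cos(-13.0°) = 1.539 m; N'_1 = 35·cos(-13.0°) = 34.1; c'Δl = 8.16; W sinα = -7.9
Slice 2: Δl = 2.2/cos(-5.7°) = 2.211 m; N'_2 = 172·cos(-5.7°) = 171.1; c'Δl = 11.72; W sinα = -17.1
Slice 3: Δl = 1.8/cos2.1° = 1.801 m; N'_3 = 150·cos2.1° = 149.9; c'Δl = 9.55; W sinα = 5.5
Slice 4: Δl = 2.4/cos10.4° = 2.440 m; N'_4 = 188·cos10.4° = 184.9; c'Δl = 12.93; W sinα = 33.9
Slice 5: Δl = 3.0/cos21.3° = 3.220 m; N'_5 = 187·cos21.3° = 174.2; c'Δl = 17.07; W sinα = 67.9
Slice 6: Δl = 3.2/cos35.1° = 3.911 m; N'_6 = 87·cos35.1° = 71.2; c'Δl = 20.73; W sinα = 50.0
Σc'Δl = 80.2 kN/m; ΣN' = 785.5 kN/m; ΣW sinα = 132.4 kN/m
Resisting = 80.2 + 785.5·tan26.3° = 80.2 + 388.2 = 468.4 kN/m
FS = 468.4 / 132.4 = 3.537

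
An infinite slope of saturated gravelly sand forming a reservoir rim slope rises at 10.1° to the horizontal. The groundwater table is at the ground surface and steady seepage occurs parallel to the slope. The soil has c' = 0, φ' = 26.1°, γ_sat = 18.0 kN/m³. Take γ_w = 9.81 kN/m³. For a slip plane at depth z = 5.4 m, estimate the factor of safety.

FS = 1.25

With seepage parallel to the slope and the water table at the surface, the effective normal stress on the slip plane uses the buoyant unit weight γ' = γ_sat − γ_w while the driving shear stress uses γ_sat:
FS = [c' + γ' z cos²β tanφ'] / [γ_sat z sinβ cosβ]
(For c' = 0 this reduces to FS = (γ'/γ_sat)·tanφ'/tanβ.)
γ' = 18.0 − 9.81 = 8.19 kN/m³
Numerator = 0.0 + 8.19·5.4·cos²10.1°·tan26.1° = 0.0 + 8.19·5.4·0.9692·0.4899 = 21.000 kPa
Denominator = 18.0·5.4·sin10.1°·cos10.1° = 18.0·5.4·0.1754·0.9845 = 16.781 kPa
FS = 21.000 / 16.781 = 1.251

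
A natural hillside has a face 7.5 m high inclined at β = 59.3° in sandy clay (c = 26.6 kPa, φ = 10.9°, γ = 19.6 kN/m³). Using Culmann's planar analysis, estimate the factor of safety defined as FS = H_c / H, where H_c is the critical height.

H_c = (4c/γ) · sinβ cosφ / [1 − cos(β − φ)]
    = (4·26.6/19.6) · sin59.3°·cos10.9° / [1 − cos48.4°]
    = 5.429 · 0.8443 / 0.3361 = 13.64 m
FS = H_c / H = 13.64 / 7.5 = 1.818

FS = 1.82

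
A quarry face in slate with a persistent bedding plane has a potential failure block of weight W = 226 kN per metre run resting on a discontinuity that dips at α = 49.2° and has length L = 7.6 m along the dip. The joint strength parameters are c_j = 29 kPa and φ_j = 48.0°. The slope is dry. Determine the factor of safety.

Resolving the block weight along and normal to the plane and applying the Mohr–Coulomb strength on the joint:
N' = W cosα = 226·cos49.2° = 147.7 kN/m
Driving force T = W sinα = 226·sin49.2° = 171.1 kN/m
Resisting force R = c_j·L + N'·tanφ_j = 29·7.6 + 147.7·tan48.0° = 220.4 + 164.0 = 384.4 kN/m
FS = R / T = 384.4 / 171.1 = 2.247

FS = 2.25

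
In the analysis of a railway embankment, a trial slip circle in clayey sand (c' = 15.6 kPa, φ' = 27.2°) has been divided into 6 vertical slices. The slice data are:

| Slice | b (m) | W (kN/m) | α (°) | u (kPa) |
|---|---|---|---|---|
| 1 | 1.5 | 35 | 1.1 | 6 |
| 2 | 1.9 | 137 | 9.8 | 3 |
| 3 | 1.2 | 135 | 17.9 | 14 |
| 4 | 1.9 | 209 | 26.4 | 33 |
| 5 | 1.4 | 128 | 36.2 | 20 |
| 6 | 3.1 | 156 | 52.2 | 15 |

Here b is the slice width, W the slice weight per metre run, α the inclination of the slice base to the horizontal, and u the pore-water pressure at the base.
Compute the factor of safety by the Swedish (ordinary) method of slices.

Ordinary method of slices: FS = Σ[c'·Δl_i + (W_i cosα_i − u_i·Δl_i)·tanφ'] / Σ W_i sinα_i, with Δl_i = b_i / cosα_i.
Slice 1: Δl = 1.5/cos1.1° = 1.500 m; N'_1 = 35·cos1.1° − 6·1.500 = 26.0; c'Δl = 23.40; W sinα = 0.7
Slice 2: Δl = 1.9/cos9.8° = 1.928 m; N'_2 = 137·cos9.8° − 3·1.928 = 129.2; c'Δl = 30.08; W sinα = 23.3
Slice 3: Δl = 1.2/cos17.9° = 1.261 m; N'_3 = 135·cos17.9° − 14·1.261 = 110.8; c'Δl = 19.67; W sinα = 41.5
Slice 4: Δl = 1.9/cos26.4° = 2.121 m; N'_4 = 209·cos26.4° − 33·2.121 = 117.2; c'Δl = 33.09; W sinα = 92.9
Slice 5: Δl = 1.4/cos36.2° = 1.735 m; N'_5 = 128·cos36.2° − 20·1.735 = 68.6; c'Δl = 27.06; W sinα = 75.6
Slice 6: Δl = 3.1/cos52.2° = 5.058 m; N'_6 = 156·cos52.2° − 15·5.058 = 19.7; c'Δl = 78.90; W sinα = 123.3
Σc'Δl = 212.2 kN/m; ΣN' = 471.6 kN/m; ΣW sinα = 357.3 kN/m
Resisting = 212.2 + 471.6·tan27.2° = 212.2 + 242.3 = 454.6 kN/m
FS = 454.6 / 357.3 = 1.272

FS = 1.27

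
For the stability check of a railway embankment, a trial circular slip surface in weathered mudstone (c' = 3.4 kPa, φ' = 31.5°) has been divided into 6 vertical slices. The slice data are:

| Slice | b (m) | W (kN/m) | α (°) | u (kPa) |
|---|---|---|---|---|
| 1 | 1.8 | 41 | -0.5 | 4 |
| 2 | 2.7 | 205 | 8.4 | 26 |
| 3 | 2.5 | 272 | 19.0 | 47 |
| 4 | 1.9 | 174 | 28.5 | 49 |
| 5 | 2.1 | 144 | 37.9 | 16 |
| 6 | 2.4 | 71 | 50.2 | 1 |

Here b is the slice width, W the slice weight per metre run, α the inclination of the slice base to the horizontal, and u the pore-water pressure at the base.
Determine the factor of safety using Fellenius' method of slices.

Ordinary method of slices: FS = Σ[c'·Δl_i + (W_i cosα_i − u_i·Δl_i)·tanφ'] / Σ W_i sinα_i, with Δl_i = b_i / cosα_i.
Slice 1: Δl = 1.8/cos(-0.5°) = 1.800 m; N'_1 = 41·cos(-0.5°) − 4·1.800 = 33.8; c'Δl = 6.12; W sinα = -0.4
Slice 2: Δl = 2.7/cos8.4° = 2.729 m; N'_2 = 205·cos8.4° − 26·2.729 = 131.8; c'Δl = 9.28; W sinα = 29.9
Slice 3: Δl = 2.5/cos19.0° = 2.644 m; N'_3 = 272·cos19.0° − 47·2.644 = 132.9; c'Δl = 8.99; W sinα = 88.6
Slice 4: Δl = 1.9/cos28.5° = 2.162 m; N'_4 = 174·cos28.5° − 49·2.162 = 47.0; c'Δl = 7.35; W sinα = 83.0
Slice 5: Δl = 2.1/cos37.9° = 2.661 m; N'_5 = 144·cos37.9° − 16·2.661 = 71.0; c'Δl = 9.05; W sinα = 88.5
Slice 6: Δl = 2.4/cos50.2° = 3.749 m; N'_6 = 71·cos50.2° − 1·3.749 = 41.7; c'Δl = 12.75; W sinα = 54.5
Σc'Δl = 53.5 kN/m; ΣN' = 458.3 kN/m; ΣW sinα = 344.2 kN/m
Resisting = 53.5 + 458.3·tan31.5° = 53.5 + 280.8 = 334.4 kN/m
FS = 334.4 / 344.2 = 0.971

FS = 0.97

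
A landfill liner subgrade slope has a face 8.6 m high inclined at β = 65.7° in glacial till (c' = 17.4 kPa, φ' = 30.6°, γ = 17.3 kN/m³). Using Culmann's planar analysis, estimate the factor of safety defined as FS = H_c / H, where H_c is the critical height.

H_c = (4c'/γ) · sinβ cosφ' / [1 − cos(β − φ')]
    = (4·17.4/17.3) · sin65.7°·cos30.6° / [1 − cos35.1°]
    = 4.023 · 0.7845 / 0.1819 = 17.36 m
FS = H_c / H = 17.36 / 8.6 = 2.018

FS = 2.02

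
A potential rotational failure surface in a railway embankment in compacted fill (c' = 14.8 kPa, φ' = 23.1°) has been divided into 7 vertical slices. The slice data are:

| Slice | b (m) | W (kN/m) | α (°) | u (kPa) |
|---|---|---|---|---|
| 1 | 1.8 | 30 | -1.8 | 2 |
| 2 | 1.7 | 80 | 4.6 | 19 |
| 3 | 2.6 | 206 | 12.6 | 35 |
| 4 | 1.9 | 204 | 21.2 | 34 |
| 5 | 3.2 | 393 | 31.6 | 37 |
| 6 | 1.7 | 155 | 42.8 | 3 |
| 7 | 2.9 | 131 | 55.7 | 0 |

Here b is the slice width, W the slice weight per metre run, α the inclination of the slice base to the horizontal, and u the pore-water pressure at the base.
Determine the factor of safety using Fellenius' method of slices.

Ordinary method of slices: FS = Σ[c'·Δl_i + (W_i cosα_i − u_i·Δl_i)·tanφ'] / Σ W_i sinα_i, with Δl_i = b_i / cosα_i.
Slice 1: Δl = 1.8/cos(-1.8°) = 1.801 m; N'_1 = 30·cos(-1.8°) − 2·1.801 = 26.4; c'Δl = 26.65; W sinα = -0.9
Slice 2: Δl = 1.7/cos4.6° = 1.705 m; N'_2 = 80·cos4.6° − 19·1.705 = 47.3; c'Δl = 25.24; W sinα = 6.4
Slice 3: Δl = 2.6/cos12.6° = 2.664 m; N'_3 = 206·cos12.6° − 35·2.664 = 107.8; c'Δl = 39.43; W sinα = 44.9
Slice 4: Δl = 1.9/cos21.2° = 2.038 m; N'_4 = 204·cos21.2° − 34·2.038 = 120.9; c'Δl = 30.16; W sinα = 73.8
Slice 5: Δl = 3.2/cos31.6° = 3.757 m; N'_5 = 393·cos31.6° − 37·3.757 = 195.7; c'Δl = 55.60; W sinα = 205.9
Slice 6: Δl = 1.7/cos42.8° = 2.317 m; N'_6 = 155·cos42.8° − 3·2.317 = 106.8; c'Δl = 34.29; W sinα = 105.3
Slice 7: Δl = 2.9/cos55.7° = 5.146 m; N'_7 = 131·cos55.7° − 0·5.146 = 73.8; c'Δl = 76.16; W sinα = 108.2
Σc'Δl = 287.5 kN/m; ΣN' = 678.7 kN/m; ΣW sinα = 543.6 kN/m
Resisting = 287.5 + 678.7·tan23.1° = 287.5 + 289.5 = 577.0 kN/m
FS = 577.0 / 543.6 = 1.061

FS = 1.06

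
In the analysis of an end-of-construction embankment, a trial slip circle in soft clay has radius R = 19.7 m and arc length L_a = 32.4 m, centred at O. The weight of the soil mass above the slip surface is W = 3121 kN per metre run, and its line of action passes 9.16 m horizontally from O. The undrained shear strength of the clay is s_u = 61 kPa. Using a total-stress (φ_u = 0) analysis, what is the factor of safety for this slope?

Taking moments about the centre O, the resisting moment is provided by the undrained shear strength acting along the arc:
M_R = s_u·L_a·R = 61·32.40·19.7 = 38935.1 kN·m/m
M_D = W·d = 3121·9.16 = 28588.4 kN·m/m
FS = M_R / M_D = 38935.1 / 28588.4 = 1.362

FS = 1.36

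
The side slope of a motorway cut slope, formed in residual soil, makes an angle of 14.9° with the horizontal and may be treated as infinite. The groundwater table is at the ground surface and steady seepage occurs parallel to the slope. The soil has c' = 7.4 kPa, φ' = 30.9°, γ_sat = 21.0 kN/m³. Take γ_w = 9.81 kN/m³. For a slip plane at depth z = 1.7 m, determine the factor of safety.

FS = 2.03

With seepage parallel to the slope and the water table at the surface, the effective normal stress on the slip plane uses the buoyant unit weight γ' = γ_sat − γ_w while the driving shear stress uses γ_sat:
FS = [c' + γ' z cos²β tanφ'] / [γ_sat z sinβ cosβ]
γ' = 21.0 − 9.81 = 11.19 kN/m³
Numerator = 7.4 + 11.19·1.7·cos²14.9°·tan30.9° = 7.4 + 11.19·1.7·0.9339·0.5985 = 18.032 kPa
Denominator = 21.0·1.7·sin14.9°·cos14.9° = 21.0·1.7·0.2571·0.9664 = 8.871 kPa
FS = 18.032 / 8.871 = 2.033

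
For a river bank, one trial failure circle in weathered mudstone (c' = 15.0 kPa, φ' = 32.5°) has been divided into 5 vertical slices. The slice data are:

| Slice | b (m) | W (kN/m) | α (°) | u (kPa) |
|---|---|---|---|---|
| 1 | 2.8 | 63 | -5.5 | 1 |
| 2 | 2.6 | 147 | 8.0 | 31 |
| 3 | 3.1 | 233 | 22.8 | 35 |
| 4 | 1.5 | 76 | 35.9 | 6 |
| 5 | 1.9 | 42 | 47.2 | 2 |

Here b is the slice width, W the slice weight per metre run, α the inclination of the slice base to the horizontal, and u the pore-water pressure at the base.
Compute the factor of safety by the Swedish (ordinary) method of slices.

Ordinary method of slices: FS = Σ[c'·Δl_i + (W_i cosα_i − u_i·Δl_i)·tanφ'] / Σ W_i sinα_i, with Δl_i = b_i / cosα_i.
Slice 1: Δl = 2.8/cos(-5.5°) = 2.813 m; N'_1 = 63·cos(-5.5°) − 1·2.813 = 59.9; c'Δl = 42.19; W sinα = -6.0
Slice 2: Δl = 2.6/cos8.0° = 2.626 m; N'_2 = 147·cos8.0° − 31·2.626 = 64.2; c'Δl = 39.38; W sinα = 20.5
Slice 3: Δl = 3.1/cos22.8° = 3.363 m; N'_3 = 233·cos22.8° − 35·3.363 = 97.1; c'Δl = 50.44; W sinα = 90.3
Slice 4: Δl = 1.5/cos35.9° = 1.852 m; N'_4 = 76·cos35.9° − 6·1.852 = 50.5; c'Δl = 27.78; W sinα = 44.6
Slice 5: Δl = 1.9/cos47.2° = 2.796 m; N'_5 = 42·cos47.2° − 2·2.796 = 22.9; c'Δl = 41.95; W sinα = 30.8
Σc'Δl = 201.7 kN/m; ΣN' = 294.6 kN/m; ΣW sinα = 180.1 kN/m
Resisting = 201.7 + 294.6·tan32.5° = 201.7 + 187.7 = 389.4 kN/m
FS = 389.4 / 180.1 = 2.162

FS = 2.16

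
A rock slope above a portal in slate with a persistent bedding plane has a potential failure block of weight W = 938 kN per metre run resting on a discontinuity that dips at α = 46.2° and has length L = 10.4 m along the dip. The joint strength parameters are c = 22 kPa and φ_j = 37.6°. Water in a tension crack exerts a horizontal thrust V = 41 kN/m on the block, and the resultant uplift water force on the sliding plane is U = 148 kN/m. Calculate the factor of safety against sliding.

Resolving the block weight along and normal to the plane and applying the Mohr–Coulomb strength on the joint:
N' = W cosα − U − V sinα = 938·cos46.2° − 148 − 41·sin46.2° = 471.6 kN/m
Driving force T = W sinα + V cosα = 938·sin46.2° + 41·cos46.2° = 705.4 kN/m
Resisting force R = c·L + N'·tanφ_j = 22·10.4 + 471.6·tan37.6° = 228.8 + 363.2 = 592.0 kN/m
FS = R / T = 592.0 / 705.4 = 0.839

FS = 0.84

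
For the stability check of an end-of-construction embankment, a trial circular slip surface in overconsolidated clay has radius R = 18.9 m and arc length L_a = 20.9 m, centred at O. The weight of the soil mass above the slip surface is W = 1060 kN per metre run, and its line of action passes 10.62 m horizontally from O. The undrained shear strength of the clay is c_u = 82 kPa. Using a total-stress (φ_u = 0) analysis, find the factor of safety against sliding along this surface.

FS = 2.88

Taking moments about the centre O, the resisting moment is provided by the undrained shear strength acting along the arc:
M_R = c_u·L_a·R = 82·20.90·18.9 = 32390.8 kN·m/m
M_D = W·d = 1060·10.62 = 11257.2 kN·m/m
FS = M_R / M_D = 32390.8 / 11257.2 = 2.877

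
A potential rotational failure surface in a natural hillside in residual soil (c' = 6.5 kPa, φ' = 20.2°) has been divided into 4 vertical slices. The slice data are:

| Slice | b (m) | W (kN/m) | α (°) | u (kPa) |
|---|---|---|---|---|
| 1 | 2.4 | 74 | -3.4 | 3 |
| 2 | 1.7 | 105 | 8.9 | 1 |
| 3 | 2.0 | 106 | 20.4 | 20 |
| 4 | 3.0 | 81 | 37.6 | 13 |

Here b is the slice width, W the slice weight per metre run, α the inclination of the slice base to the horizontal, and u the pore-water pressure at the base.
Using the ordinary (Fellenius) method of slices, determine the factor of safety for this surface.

Ordinary method of slices: FS = Σ[c'·Δl_i + (W_i cosα_i − u_i·Δl_i)·tanφ'] / Σ W_i sinα_i, with Δl_i = b_i / cosα_i.
Slice 1: Δl = 2.4/cos(-3.4°) = 2.404 m; N'_1 = 74·cos(-3.4°) − 3·2.404 = 66.7; c'Δl = 15.63; W sinα = -4.4
Slice 2: Δl = 1.7/cos8.9° = 1.721 m; N'_2 = 105·cos8.9° − 1·1.721 = 102.0; c'Δl = 11.18; W sinα = 16.2
Slice 3: Δl = 2.0/cos20.4° = 2.134 m; N'_3 = 106·cos20.4° − 20·2.134 = 56.7; c'Δl = 13.87; W sinα = 36.9
Slice 4: Δl = 3.0/cos37.6° = 3.786 m; N'_4 = 81·cos37.6° − 13·3.786 = 15.0; c'Δl = 24.61; W sinα = 49.4
Σc'Δl = 65.3 kN/m; ΣN' = 240.3 kN/m; ΣW sinα = 98.2 kN/m
Resisting = 65.3 + 240.3·tan20.2° = 65.3 + 88.4 = 153.7 kN/m
FS = 153.7 / 98.2 = 1.565

FS = 1.56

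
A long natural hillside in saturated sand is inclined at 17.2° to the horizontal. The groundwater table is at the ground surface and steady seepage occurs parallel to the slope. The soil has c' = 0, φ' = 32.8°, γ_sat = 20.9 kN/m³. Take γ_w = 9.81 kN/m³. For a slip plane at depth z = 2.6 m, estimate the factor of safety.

FS = 1.10

With seepage parallel to the slope and the water table at the surface, the effective normal stress on the slip plane uses the buoyant unit weight γ' = γ_sat − γ_w while the driving shear stress uses γ_sat:
FS = [c' + γ' z cos²β tanφ'] / [γ_sat z sinβ cosβ]
(For c' = 0 this reduces to FS = (γ'/γ_sat)·tanφ'/tanβ.)
γ' = 20.9 − 9.81 = 11.09 kN/m³
Numerator = 0.0 + 11.09·2.6·cos²17.2°·tan32.8° = 0.0 + 11.09·2.6·0.9126·0.6445 = 16.957 kPa
Denominator = 20.9·2.6·sin17.2°·cos17.2° = 20.9·2.6·0.2957·0.9553 = 15.350 kPa
FS = 16.957 / 15.350 = 1.105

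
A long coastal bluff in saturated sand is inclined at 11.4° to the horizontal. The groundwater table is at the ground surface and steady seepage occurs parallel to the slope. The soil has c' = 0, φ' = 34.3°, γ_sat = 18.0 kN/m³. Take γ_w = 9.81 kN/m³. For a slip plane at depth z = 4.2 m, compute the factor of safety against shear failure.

FS = 1.54

With seepage parallel to the slope and the water table at the surface, the effective normal stress on the slip plane uses the buoyant unit weight γ' = γ_sat − γ_w while the driving shear stress uses γ_sat:
FS = [c' + γ' z cos²β tanφ'] / [γ_sat z sinβ cosβ]
(For c' = 0 this reduces to FS = (γ'/γ_sat)·tanφ'/tanβ.)
γ' = 18.0 − 9.81 = 8.19 kN/m³
Numerator = 0.0 + 8.19·4.2·cos²11.4°·tan34.3° = 0.0 + 8.19·4.2·0.9609·0.6822 = 22.548 kPa
Denominator = 18.0·4.2·sin11.4°·cos11.4° = 18.0·4.2·0.1977·0.9803 = 14.648 kPa
FS = 22.548 / 14.648 = 1.539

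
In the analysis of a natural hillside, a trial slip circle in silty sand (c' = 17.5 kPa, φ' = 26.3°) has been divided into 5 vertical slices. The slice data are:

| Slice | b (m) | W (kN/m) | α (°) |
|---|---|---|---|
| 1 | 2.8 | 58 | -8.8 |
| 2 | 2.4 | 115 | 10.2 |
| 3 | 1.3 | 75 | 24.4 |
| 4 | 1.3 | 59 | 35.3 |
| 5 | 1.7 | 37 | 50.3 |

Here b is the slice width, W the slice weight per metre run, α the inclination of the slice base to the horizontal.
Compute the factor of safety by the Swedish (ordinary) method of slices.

Ordinary method of slices: FS = Σ[c'·Δl_i + (W_i cosα_i)·tanφ'] / Σ W_i sinα_i, with Δl_i = b_i / cosα_i.
Slice 1: Δl = 2.8/cos(-8.8°) = 2.833 m; N'_1 = 58·cos(-8.8°) = 57.3; c'Δl = 49.58; W sinα = -8.9
Slice 2: Δl = 2.4/cos10.2° = 2.439 m; N'_2 = 115·cos10.2° = 113.2; c'Δl = 42.67; W sinα = 20.4
Slice 3: Δl = 1.3/cos24.4° = 1.427 m; N'_3 = 75·cos24.4° = 68.3; c'Δl = 24.98; W sinα = 31.0
Slice 4: Δl = 1.3/cos35.3° = 1.593 m; N'_4 = 59·cos35.3° = 48.2; c'Δl = 27.88; W sinα = 34.1
Slice 5: Δl = 1.7/cos50.3° = 2.661 m; N'_5 = 37·cos50.3° = 23.6; c'Δl = 46.57; W sinα = 28.5
Σc'Δl = 191.7 kN/m; ΣN' = 310.6 kN/m; ΣW sinα = 105.0 kN/m
Resisting = 191.7 + 310.6·tan26.3° = 191.7 + 153.5 = 345.2 kN/m
FS = 345.2 / 105.0 = 3.286

FS = 3.29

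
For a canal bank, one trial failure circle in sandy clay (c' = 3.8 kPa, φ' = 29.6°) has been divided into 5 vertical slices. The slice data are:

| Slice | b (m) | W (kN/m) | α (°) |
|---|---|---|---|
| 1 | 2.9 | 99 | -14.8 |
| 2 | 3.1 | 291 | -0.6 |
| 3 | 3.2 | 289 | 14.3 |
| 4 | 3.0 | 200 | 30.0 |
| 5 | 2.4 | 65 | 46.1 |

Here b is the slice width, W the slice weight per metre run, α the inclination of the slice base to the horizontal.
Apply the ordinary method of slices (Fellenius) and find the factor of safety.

Ordinary method of slices: FS = Σ[c'·Δl_i + (W_i cosα_i)·tanφ'] / Σ W_i sinα_i, with Δl_i = b_i / cosα_i.
Slice 1: Δl = 2.9/cos(-14.8°) = 3.000 m; N'_1 = 99·cos(-14.8°) = 95.7; c'Δl = 11.40; W sinα = -25.3
Slice 2: Δl = 3.1/cos(-0.6°) = 3.100 m; N'_2 = 291·cos(-0.6°) = 291.0; c'Δl = 11.78; W sinα = -3.0
Slice 3: Δl = 3.2/cos14.3° = 3.302 m; N'_3 = 289·cos14.3° = 280.0; c'Δl = 12.55; W sinα = 71.4
Slice 4: Δl = 3.0/cos30.0° = 3.464 m; N'_4 = 200·cos30.0° = 173.2; c'Δl = 13.16; W sinα = 100.0
Slice 5: Δl = 2.4/cos46.1° = 3.461 m; N'_5 = 65·cos46.1° = 45.1; c'Δl = 13.15; W sinα = 46.8
Σc'Δl = 62.0 kN/m; ΣN' = 885.0 kN/m; ΣW sinα = 189.9 kN/m
Resisting = 62.0 + 885.0·tan29.6° = 62.0 + 502.8 = 564.8 kN/m
FS = 564.8 / 189.9 = 2.975

FS = 2.97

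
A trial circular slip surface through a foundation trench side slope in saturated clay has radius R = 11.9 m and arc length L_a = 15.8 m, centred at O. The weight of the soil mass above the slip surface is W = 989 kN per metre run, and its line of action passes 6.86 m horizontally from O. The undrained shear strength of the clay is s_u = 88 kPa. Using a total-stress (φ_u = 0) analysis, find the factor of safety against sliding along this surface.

Taking moments about the centre O, the resisting moment is provided by the undrained shear strength acting along the arc:
M_R = s_u·L_a·R = 88·15.80·11.9 = 16545.8 kN·m/m
M_D = W·d = 989·6.86 = 6784.5 kN·m/m
FS = M_R / M_D = 16545.8 / 6784.5 = 2.439

FS = 2.44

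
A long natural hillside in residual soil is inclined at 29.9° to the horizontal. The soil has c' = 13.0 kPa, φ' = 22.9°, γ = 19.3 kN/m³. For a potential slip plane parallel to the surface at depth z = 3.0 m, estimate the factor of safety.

FS = 1.25

For an infinite slope with a slip plane parallel to the surface (no pore pressure): FS = [c' + γz cos²β tanφ'] / [γz sinβ cosβ].
γz = 19.3·3.0 = 57.90 kN/m²
Numerator = 13.0 + 57.90·cos²29.9°·tan22.9° = 13.0 + 57.90·0.7515·0.4224 = 31.380 kPa
Denominator = 57.90·sin29.9°·cos29.9° = 57.90·0.4985·0.8669 = 25.021 kPa
FS = 31.380 / 25.021 = 1.254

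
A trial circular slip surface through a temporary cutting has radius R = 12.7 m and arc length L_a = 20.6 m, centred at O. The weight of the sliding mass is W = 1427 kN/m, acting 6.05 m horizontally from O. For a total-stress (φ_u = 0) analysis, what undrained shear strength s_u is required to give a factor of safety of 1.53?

s_u = 50.5 kPa

FS = s_u·L_a·R / (W·d), so s_u = FS·W·d / (L_a·R).
s_u = 1.53·1427·6.05 / (20.60·12.7) = 13209.0 / 261.62 = 50.49 kPa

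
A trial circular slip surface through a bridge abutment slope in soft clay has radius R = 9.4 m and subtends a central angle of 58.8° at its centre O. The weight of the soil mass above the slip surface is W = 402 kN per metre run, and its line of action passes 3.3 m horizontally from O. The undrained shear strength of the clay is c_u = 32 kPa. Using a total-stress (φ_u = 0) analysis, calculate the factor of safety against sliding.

FS = 2.19

Taking moments about the centre O, the resisting moment is provided by the undrained shear strength acting along the arc:
Arc length L_a = R·θ = 9.4·(58.8°·π/180) = 9.4·1.0263 = 9.65 m
M_R = c_u·L_a·R = 32·9.65·9.4 = 2901.8 kN·m/m
M_D = W·d = 402·3.3 = 1326.6 kN·m/m
FS = M_R / M_D = 2901.8 / 1326.6 = 2.187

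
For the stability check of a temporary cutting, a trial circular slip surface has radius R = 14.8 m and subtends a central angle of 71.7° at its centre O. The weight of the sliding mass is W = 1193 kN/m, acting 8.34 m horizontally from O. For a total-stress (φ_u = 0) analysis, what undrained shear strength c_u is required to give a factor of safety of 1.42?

c_u = 51.5 kPa

FS = c_u·L_a·R / (W·d), so c_u = FS·W·d / (L_a·R).
Arc length L_a = R·θ = 14.8·(71.7°·π/180) = 14.8·1.2514 = 18.52 m
c_u = 1.42·1193·8.34 / (18.52·14.8) = 14128.5 / 274.11 = 51.54 kPa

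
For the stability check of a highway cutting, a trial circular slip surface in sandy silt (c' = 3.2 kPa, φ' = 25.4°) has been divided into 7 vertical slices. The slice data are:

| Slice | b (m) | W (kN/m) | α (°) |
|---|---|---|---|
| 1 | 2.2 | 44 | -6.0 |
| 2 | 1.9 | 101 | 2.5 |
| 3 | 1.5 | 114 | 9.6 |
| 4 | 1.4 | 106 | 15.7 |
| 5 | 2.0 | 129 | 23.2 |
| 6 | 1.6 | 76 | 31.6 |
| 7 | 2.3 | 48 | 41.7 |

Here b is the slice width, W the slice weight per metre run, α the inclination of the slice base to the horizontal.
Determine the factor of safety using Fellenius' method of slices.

FS = 1.88

Ordinary method of slices: FS = Σ[c'·Δl_i + (W_i cosα_i)·tanφ'] / Σ W_i sinα_i, with Δl_i = b_i / cosα_i.
Slice 1: Δl = 2.2/cos(-6.0°) = 2.212 m; N'_1 = 44·cos(-6.0°) = 43.8; c'Δl = 7.08; W sinα = -4.6
Slice 2: Δl = 1.9/cos2.5° = 1.902 m; N'_2 = 101·cos2.5° = 100.9; c'Δl = 6.09; W sinα = 4.4
Slice 3: Δl = 1.5/cos9.6° = 1.521 m; N'_3 = 114·cos9.6° = 112.4; c'Δl = 4.87; W sinα = 19.0
Slice 4: Δl = 1.4/cos15.7° = 1.454 m; N'_4 = 106·cos15.7° = 102.0; c'Δl = 4.65; W sinα = 28.7
Slice 5: Δl = 2.0/cos23.2° = 2.176 m; N'_5 = 129·cos23.2° = 118.6; c'Δl = 6.96; W sinα = 50.8
Slice 6: Δl = 1.6/cos31.6° = 1.879 m; N'_6 = 76·cos31.6° = 64.7; c'Δl = 6.01; W sinα = 39.8
Slice 7: Δl = 2.3/cos41.7° = 3.080 m; N'_7 = 48·cos41.7° = 35.8; c'Δl = 9.86; W sinα = 31.9
Σc'Δl = 45.5 kN/m; ΣN' = 578.3 kN/m; ΣW sinα = 170.1 kN/m
Resisting = 45.5 + 578.3·tan25.4° = 45.5 + 274.6 = 320.1 kN/m
FS = 320.1 / 170.1 = 1.882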